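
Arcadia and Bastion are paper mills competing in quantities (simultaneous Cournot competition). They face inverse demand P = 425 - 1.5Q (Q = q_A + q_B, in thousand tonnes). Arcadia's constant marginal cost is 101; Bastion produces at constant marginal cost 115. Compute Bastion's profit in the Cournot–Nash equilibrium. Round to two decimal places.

Arcadia's profit: π_A = (425 - 1.5Q)q_A - (101q_A). Setting ∂π_A/∂q_A = 0: 324 - 3q_A - (3/2)(q_B) = 0.
Bastion's profit: π_B = (425 - 1.5Q)q_B - (115q_B). Setting ∂π_B/∂q_B = 0: 310 - 3q_B - (3/2)(q_A) = 0.
Best responses: q_A = (324 - (3/2)q_B)/3, q_B = (310 - (3/2)q_A)/3.
Solving the pair: q_A = 676/9, q_B = 592/9.
Price P = 425 - (3/2)·(1268/9) = 641/3.
Bastion's profit: (641/3 - 115)·(592/9) = 6490.0741.

6490.07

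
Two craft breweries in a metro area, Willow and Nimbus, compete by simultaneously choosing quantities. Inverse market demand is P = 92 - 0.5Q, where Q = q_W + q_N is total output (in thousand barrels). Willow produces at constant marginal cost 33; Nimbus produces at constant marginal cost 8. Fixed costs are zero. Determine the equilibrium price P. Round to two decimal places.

Willow's profit: π_W = (92 - 0.5Q)q_W - (33q_W). Setting ∂π_W/∂q_W = 0: 59 - q_W - (1/2)(q_N) = 0.
Nimbus's first-order condition: 84 - q_N - (1/2)(q_W) = 0.
Rearranging gives the reaction functions q_W = (59 - (1/2)q_N) and q_N = (84 - (1/2)q_W).
Substituting one into the other gives q_W = 68/3 and q_N = 218/3.
Total output Q = 286/3, so price P = 92 - (1/2)·(286/3) = 133/3.

44.33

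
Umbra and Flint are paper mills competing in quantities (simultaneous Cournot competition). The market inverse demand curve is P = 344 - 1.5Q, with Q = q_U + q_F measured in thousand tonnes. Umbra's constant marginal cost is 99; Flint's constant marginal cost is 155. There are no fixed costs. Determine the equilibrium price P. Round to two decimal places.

199.33

Umbra's profit: π_U = (344 - 1.5Q)q_U - (99q_U). Setting ∂π_U/∂q_U = 0: 245 - 3q_U - (3/2)(q_F) = 0.
Flint's profit: π_F = (344 - 1.5Q)q_F - (155q_F). Setting ∂π_F/∂q_F = 0: 189 - 3q_F - (3/2)(q_U) = 0.
So q_U = (245 - (3/2)q_F)/3 and q_F = (189 - (3/2)q_U)/3.
Substituting one into the other gives q_U = 602/9 and q_F = 266/9.
Total output Q = 868/9, so price P = 344 - (3/2)·(868/9) = 598/3.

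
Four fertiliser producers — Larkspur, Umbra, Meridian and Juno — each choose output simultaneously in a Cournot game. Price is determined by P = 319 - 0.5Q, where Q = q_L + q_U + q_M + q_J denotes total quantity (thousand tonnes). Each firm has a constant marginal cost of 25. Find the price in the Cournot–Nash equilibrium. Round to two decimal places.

Each firm earns π_i = (319 - 0.5Q)q_i - 25q_i.
Setting ∂π_i/∂q_i = 0 with rivals' quantities fixed: 294 - q_i - (1/2)·Σ_{j≠i} q_j = 0.
With identical firms every q_j equals q_i, so Σ_{j≠i} q_j = 3q_i and 294 = (5/2)q_i, giving q_i = 588/5.
Total output Q = 470.4000, so price P = 319 - (1/2)·470.4000 = 419/5.

83.80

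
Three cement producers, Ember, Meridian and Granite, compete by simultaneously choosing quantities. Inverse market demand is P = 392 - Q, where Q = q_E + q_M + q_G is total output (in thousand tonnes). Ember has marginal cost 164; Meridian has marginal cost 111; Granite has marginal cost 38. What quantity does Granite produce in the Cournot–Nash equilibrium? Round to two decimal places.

138.25

Ember's profit: π_E = (392 - Q)q_E - (164q_E). Setting ∂π_E/∂q_E = 0: 228 - 2q_E - (q_M + q_G) = 0.
Meridian's first-order condition: 281 - 2q_M - (q_E + q_G) = 0.
Granite's profit: π_G = (392 - Q)q_G - (38q_G). Setting ∂π_G/∂q_G = 0: 354 - 2q_G - (q_E + q_M) = 0.
Adding the 3 first-order conditions: 863 − 4Q = 0, so Q = 863/4.
Back-substituting: q_E = (228 − 863/4) = 49/4, q_M = (281 − 863/4) = 261/4, q_G = (354 − 863/4) = 553/4.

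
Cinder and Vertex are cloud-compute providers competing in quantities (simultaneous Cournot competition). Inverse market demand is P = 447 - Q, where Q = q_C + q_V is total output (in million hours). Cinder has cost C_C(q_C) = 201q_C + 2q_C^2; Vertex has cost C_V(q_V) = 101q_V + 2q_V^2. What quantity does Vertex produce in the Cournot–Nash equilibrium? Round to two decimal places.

Cinder's profit: π_C = (447 - Q)q_C - (201q_C + 2q_C²). Setting ∂π_C/∂q_C = 0: 246 - 6q_C - (q_V) = 0.
Vertex's first-order condition: 346 - 6q_V - (q_C) = 0.
Rearranging gives the reaction functions q_C = (246 - q_V)/6 and q_V = (346 - q_C)/6.
Solving the pair: q_C = 226/7, q_V = 366/7.

52.29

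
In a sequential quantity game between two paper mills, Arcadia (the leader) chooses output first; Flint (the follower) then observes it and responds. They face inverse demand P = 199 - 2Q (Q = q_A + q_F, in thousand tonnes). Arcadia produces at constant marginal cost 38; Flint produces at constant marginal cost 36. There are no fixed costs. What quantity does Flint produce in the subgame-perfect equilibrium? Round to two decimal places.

The follower Flint best-responds to any q_A: π_F = (199 - 2Q)q_F - 36q_F.
∂π_F/∂q_F = 163 - 2q_A - 4q_F = 0 gives the reaction function q_F = (163 - 2q_A)/4.
The leader anticipates this reaction. Substituting into P = 199 - 2Q gives P = 235/2 - q_A, so π_A = (235/2 - q_A)q_A - 38q_A.
The leader's first-order condition 159/2 - 2q_A = 0 yields q_A = 159/4.
Then q_F = (163 - 2·(159/4))/4 = 167/8.

20.88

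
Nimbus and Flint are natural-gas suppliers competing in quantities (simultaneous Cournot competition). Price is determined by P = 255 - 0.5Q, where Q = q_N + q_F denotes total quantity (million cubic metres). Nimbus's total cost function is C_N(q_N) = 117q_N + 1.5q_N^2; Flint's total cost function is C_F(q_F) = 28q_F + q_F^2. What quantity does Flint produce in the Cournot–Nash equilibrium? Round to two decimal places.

Nimbus's profit: π_N = (255 - 0.5Q)q_N - (117q_N + (3/2)q_N²). Setting ∂π_N/∂q_N = 0: 138 - 4q_N - (1/2)(q_F) = 0.
Flint's profit: π_F = (255 - 0.5Q)q_F - (28q_F + q_F²). Setting ∂π_F/∂q_F = 0: 227 - 3q_F - (1/2)(q_N) = 0.
So q_N = (138 - (1/2)q_F)/4 and q_F = (227 - (1/2)q_N)/3.
Substituting one into the other gives q_N = 1202/47 and q_F = 71.4043.

71.40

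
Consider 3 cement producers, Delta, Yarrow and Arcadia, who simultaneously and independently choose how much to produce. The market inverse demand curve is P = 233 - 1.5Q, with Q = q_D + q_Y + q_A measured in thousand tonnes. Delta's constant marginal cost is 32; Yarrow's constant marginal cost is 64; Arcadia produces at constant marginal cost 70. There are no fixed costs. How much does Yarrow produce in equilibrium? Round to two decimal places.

Delta's profit: π_D = (233 - 1.5Q)q_D - (32q_D). Setting ∂π_D/∂q_D = 0: 201 - 3q_D - (3/2)(q_Y + q_A) = 0.
Yarrow's profit: π_Y = (233 - 1.5Q)q_Y - (64q_Y). Setting ∂π_Y/∂q_Y = 0: 169 - 3q_Y - (3/2)(q_D + q_A) = 0.
Arcadia's first-order condition: 163 - 3q_A - (3/2)(q_D + q_Y) = 0.
Adding the 3 conditions: 533 − 3Q − 3Q = 0, i.e. Q = 533/6.
Back-substituting: q_D = (201 − 533/4)/(3/2) = 271/6, q_Y = (169 − 533/4)/(3/2) = 143/6, q_A = (163 − 533/4)/(3/2) = 119/6.

23.83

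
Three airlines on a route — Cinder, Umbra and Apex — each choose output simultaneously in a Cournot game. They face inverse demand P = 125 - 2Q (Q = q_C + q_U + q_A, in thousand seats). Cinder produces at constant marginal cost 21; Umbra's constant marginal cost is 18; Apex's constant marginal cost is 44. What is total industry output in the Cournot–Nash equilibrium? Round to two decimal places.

36.50

Cinder's profit: π_C = (125 - 2Q)q_C - (21q_C). Setting ∂π_C/∂q_C = 0: 104 - 4q_C - 2(q_U + q_A) = 0.
Umbra's profit: π_U = (125 - 2Q)q_U - (18q_U). Setting ∂π_U/∂q_U = 0: 107 - 4q_U - 2(q_C + q_A) = 0.
Apex's profit: π_A = (125 - 2Q)q_A - (44q_A). Setting ∂π_A/∂q_A = 0: 81 - 4q_A - 2(q_C + q_U) = 0.
Adding the 3 conditions: 292 − 4Q − 4Q = 0, i.e. Q = 73/2.
Back-substituting: q_C = (104 − 73)/2 = 31/2, q_U = (107 − 73)/2 = 17, q_A = (81 − 73)/2 = 4.
Total output Q = 31/2 + 17 + 4 = 73/2.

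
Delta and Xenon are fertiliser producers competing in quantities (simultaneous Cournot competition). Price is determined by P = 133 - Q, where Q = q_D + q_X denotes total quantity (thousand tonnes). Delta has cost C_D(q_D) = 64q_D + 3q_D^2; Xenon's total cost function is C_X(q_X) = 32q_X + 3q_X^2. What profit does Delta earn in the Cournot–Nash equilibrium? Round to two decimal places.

204.99

Delta's profit: π_D = (133 - Q)q_D - (64q_D + 3q_D²). Setting ∂π_D/∂q_D = 0: 69 - 8q_D - (q_X) = 0.
Xenon's first-order condition: 101 - 8q_X - (q_D) = 0.
Rearranging gives the reaction functions q_D = (69 - q_X)/8 and q_X = (101 - q_D)/8.
Solving the pair: q_D = 451/63, q_X = 739/63.
Price P = 133 - 170/9 = 1027/9.
Delta's profit: (1027/9)·(451/63) - 64·(451/63) - 3(451/63)² = 204.9897.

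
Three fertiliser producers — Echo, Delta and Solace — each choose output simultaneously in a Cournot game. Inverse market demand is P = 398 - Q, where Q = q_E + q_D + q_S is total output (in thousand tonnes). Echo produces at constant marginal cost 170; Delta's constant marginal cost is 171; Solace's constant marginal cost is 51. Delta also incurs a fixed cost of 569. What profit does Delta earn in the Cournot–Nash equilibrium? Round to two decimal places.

Echo's profit: π_E = (398 - Q)q_E - (170q_E). Setting ∂π_E/∂q_E = 0: 228 - 2q_E - (q_D + q_S) = 0.
Delta's profit: π_D = (398 - Q)q_D - (171q_D). Setting ∂π_D/∂q_D = 0: 227 - 2q_D - (q_E + q_S) = 0.
Solace's profit: π_S = (398 - Q)q_S - (51q_S). Setting ∂π_S/∂q_S = 0: 347 - 2q_S - (q_E + q_D) = 0.
Adding the 3 conditions: 802 − 2Q − 2Q = 0, i.e. Q = 401/2.
Back-substituting: q_E = (228 − 401/2) = 55/2, q_D = (227 − 401/2) = 53/2, q_S = (347 − 401/2) = 293/2.
Price P = 398 - 401/2 = 395/2.
Delta's profit: (395/2 - 171)·(53/2) - 569 = 533/4.

133.25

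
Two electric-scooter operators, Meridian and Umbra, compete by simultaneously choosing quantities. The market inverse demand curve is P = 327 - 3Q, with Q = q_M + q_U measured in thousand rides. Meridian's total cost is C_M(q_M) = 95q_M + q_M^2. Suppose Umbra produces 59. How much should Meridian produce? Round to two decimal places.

6.88

With the rival's output fixed at 59, Meridian's profit is π_M = (327 - 3·59 - 3q_M)q_M - (95q_M + q_M²) = (150 - 3q_M)q_M - (95q_M + q_M²).
∂π_M/∂q_M = 55 - 8q_M = 0, so q_M = 55/8.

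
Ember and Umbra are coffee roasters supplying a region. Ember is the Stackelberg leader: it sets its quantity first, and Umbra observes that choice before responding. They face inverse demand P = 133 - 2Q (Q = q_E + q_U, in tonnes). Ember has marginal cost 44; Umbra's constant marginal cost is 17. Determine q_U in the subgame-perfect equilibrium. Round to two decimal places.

21.25

Solve by backward induction. Given q_E, the follower Umbra maximises π_U = (133 - 2q_E - 2q_U)q_U - 17q_U.
Follower FOC: 116 - 2q_E - 4q_U = 0, so q_U(q_E) = (116 - 2q_E)/4.
Ember substitutes q_U(q_E) into its own profit: π_E = q_E(133 - 2q_E - (116 - 2q_E)/2) - 44q_E = (75 - q_E)q_E - 44q_E.
Maximising: ∂π_E/∂q_E = 31 - 2q_E = 0, giving q_E = 31/2.
Then q_U = (116 - 2·(31/2))/4 = 85/4.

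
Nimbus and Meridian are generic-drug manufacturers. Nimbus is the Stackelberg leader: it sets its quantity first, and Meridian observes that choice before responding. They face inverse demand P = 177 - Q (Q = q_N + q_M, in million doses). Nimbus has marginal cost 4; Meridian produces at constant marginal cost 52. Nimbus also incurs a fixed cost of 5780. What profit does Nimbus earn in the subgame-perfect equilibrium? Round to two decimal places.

Solve by backward induction. Given q_N, the follower Meridian maximises π_M = (177 - q_N - q_M)q_M - 52q_M.
∂π_M/∂q_M = 125 - q_N - 2q_M = 0 gives the reaction function q_M = (125 - q_N)/2.
Nimbus substitutes q_M(q_N) into its own profit: π_N = q_N(177 - q_N - (125 - q_N)/2) - 4q_N = (229/2 - (1/2)q_N)q_N - 4q_N.
The leader's first-order condition 221/2 - q_N = 0 yields q_N = 221/2.
Then q_M = (125 - 221/2)/2 = 29/4.
Price P = 177 - 471/4 = 237/4.
Nimbus's profit: (237/4 - 4)·(221/2) - 5780 = 325.1250.

325.13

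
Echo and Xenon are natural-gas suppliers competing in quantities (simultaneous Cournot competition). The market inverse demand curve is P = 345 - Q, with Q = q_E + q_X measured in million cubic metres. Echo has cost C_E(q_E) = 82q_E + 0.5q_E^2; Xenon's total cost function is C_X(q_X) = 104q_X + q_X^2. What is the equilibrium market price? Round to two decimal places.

229.45

Echo's profit: π_E = (345 - Q)q_E - (82q_E + (1/2)q_E²). Setting ∂π_E/∂q_E = 0: 263 - 3q_E - (q_X) = 0.
Xenon's first-order condition: 241 - 4q_X - (q_E) = 0.
So q_E = (263 - q_X)/3 and q_X = (241 - q_E)/4.
Solving the pair: q_E = 811/11, q_X = 460/11.
Total output Q = 1271/11, so price P = 345 - 1271/11 = 229.4545.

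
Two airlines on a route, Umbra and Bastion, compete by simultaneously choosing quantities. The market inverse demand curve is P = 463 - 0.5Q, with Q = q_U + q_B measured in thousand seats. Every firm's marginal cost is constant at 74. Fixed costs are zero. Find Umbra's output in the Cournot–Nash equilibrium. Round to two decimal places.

Each firm earns π_i = (463 - 0.5Q)q_i - 74q_i.
First-order condition (treating rivals' output as given): 389 - q_i - (1/2)q_j = 0.
With identical firms every q_j equals q_i, so q_j = q_i and 389 = (3/2)q_i, giving q_i = 778/3.

259.33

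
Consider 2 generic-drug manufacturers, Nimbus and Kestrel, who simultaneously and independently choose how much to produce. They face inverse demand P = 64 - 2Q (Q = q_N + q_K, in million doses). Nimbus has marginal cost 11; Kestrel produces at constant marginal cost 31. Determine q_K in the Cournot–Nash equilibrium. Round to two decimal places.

2.17

Nimbus's profit: π_N = (64 - 2Q)q_N - (11q_N). Setting ∂π_N/∂q_N = 0: 53 - 4q_N - 2(q_K) = 0.
Kestrel's profit: π_K = (64 - 2Q)q_K - (31q_K). Setting ∂π_K/∂q_K = 0: 33 - 4q_K - 2(q_N) = 0.
Rearranging gives the reaction functions q_N = (53 - 2q_K)/4 and q_K = (33 - 2q_N)/4.
Solving the pair: q_N = 73/6, q_K = 13/6.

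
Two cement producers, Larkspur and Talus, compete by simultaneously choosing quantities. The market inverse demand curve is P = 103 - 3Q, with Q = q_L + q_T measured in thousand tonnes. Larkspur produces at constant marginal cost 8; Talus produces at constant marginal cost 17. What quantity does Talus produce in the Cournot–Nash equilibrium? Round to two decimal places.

8.56

Larkspur's profit: π_L = (103 - 3Q)q_L - (8q_L). Setting ∂π_L/∂q_L = 0: 95 - 6q_L - 3(q_T) = 0.
Talus's first-order condition: 86 - 6q_T - 3(q_L) = 0.
Rearranging gives the reaction functions q_L = (95 - 3q_T)/6 and q_T = (86 - 3q_L)/6.
Substituting one into the other gives q_L = 104/9 and q_T = 77/9.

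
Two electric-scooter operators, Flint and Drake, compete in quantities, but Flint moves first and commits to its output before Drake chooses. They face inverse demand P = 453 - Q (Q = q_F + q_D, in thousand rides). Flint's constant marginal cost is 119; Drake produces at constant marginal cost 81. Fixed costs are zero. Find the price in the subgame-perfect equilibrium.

193

Solve by backward induction. Given q_F, the follower Drake maximises π_D = (453 - q_F - q_D)q_D - 81q_D.
Follower FOC: 372 - q_F - 2q_D = 0, so q_D(q_F) = (372 - q_F)/2.
Flint substitutes q_D(q_F) into its own profit: π_F = q_F(453 - q_F - (372 - q_F)/2) - 119q_F = (267 - (1/2)q_F)q_F - 119q_F.
Maximising: ∂π_F/∂q_F = 148 - q_F = 0, giving q_F = 148.
Then q_D = (372 - 148)/2 = 112.
Total output Q = 260, so price P = 453 - 260 = 193.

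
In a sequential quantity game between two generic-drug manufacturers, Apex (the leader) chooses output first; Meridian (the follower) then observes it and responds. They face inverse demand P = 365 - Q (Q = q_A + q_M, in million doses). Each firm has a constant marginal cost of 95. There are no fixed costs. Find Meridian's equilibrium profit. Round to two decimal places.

4556.25

Solve by backward induction. Given q_A, the follower Meridian maximises π_M = (365 - q_A - q_M)q_M - 95q_M.
∂π_M/∂q_M = 270 - q_A - 2q_M = 0 gives the reaction function q_M = (270 - q_A)/2.
Apex substitutes q_M(q_A) into its own profit: π_A = q_A(365 - q_A - (270 - q_A)/2) - 95q_A = (230 - (1/2)q_A)q_A - 95q_A.
The leader's first-order condition 135 - q_A = 0 yields q_A = 135.
Then q_M = (270 - 135)/2 = 135/2.
Price P = 365 - 405/2 = 325/2.
Meridian's profit: (325/2 - 95)·(135/2) = 4556.2500.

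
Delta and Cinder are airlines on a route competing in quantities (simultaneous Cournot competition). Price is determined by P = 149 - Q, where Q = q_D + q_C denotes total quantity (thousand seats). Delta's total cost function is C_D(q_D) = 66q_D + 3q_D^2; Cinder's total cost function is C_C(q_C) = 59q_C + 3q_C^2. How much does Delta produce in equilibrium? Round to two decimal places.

9.11

Delta's profit: π_D = (149 - Q)q_D - (66q_D + 3q_D²). Setting ∂π_D/∂q_D = 0: 83 - 8q_D - (q_C) = 0.
Cinder's profit: π_C = (149 - Q)q_C - (59q_C + 3q_C²). Setting ∂π_C/∂q_C = 0: 90 - 8q_C - (q_D) = 0.
Rearranging gives the reaction functions q_D = (83 - q_C)/8 and q_C = (90 - q_D)/8.
Solving the pair: q_D = 82/9, q_C = 91/9.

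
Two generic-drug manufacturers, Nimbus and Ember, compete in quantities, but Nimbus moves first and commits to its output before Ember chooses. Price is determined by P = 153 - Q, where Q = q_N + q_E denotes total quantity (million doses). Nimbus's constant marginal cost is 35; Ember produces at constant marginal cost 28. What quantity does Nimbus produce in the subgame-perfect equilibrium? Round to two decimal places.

55.50

Solve by backward induction. Given q_N, the follower Ember maximises π_E = (153 - q_N - q_E)q_E - 28q_E.
Follower FOC: 125 - q_N - 2q_E = 0, so q_E(q_N) = (125 - q_N)/2.
Nimbus substitutes q_E(q_N) into its own profit: π_N = q_N(153 - q_N - (125 - q_N)/2) - 35q_N = (181/2 - (1/2)q_N)q_N - 35q_N.
Leader FOC: 111/2 - q_N = 0, so q_N = 111/2.
Then q_E = (125 - 111/2)/2 = 139/4.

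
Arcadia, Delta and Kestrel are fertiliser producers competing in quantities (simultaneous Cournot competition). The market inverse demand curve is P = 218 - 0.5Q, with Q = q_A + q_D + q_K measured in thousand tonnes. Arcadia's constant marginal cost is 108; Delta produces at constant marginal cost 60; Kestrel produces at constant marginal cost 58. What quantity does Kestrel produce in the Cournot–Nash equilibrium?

106

Arcadia's profit: π_A = (218 - 0.5Q)q_A - (108q_A). Setting ∂π_A/∂q_A = 0: 110 - q_A - (1/2)(q_D + q_K) = 0.
Delta's first-order condition: 158 - q_D - (1/2)(q_A + q_K) = 0.
Kestrel's profit: π_K = (218 - 0.5Q)q_K - (58q_K). Setting ∂π_K/∂q_K = 0: 160 - q_K - (1/2)(q_A + q_D) = 0.
Adding the 3 first-order conditions: 428 − 2Q = 0, so Q = 214.
Back-substituting: q_A = (110 − 107)/(1/2) = 6, q_D = (158 − 107)/(1/2) = 102, q_K = (160 − 107)/(1/2) = 106.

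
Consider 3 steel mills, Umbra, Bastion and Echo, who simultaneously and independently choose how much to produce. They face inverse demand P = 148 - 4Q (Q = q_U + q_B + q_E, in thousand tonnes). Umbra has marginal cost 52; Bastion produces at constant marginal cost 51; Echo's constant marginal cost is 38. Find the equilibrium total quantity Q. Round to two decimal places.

18.94

Umbra's profit: π_U = (148 - 4Q)q_U - (52q_U). Setting ∂π_U/∂q_U = 0: 96 - 8q_U - 4(q_B + q_E) = 0.
Bastion's first-order condition: 97 - 8q_B - 4(q_U + q_E) = 0.
Echo's first-order condition: 110 - 8q_E - 4(q_U + q_B) = 0.
Adding the 3 first-order conditions: 303 − 16Q = 0, so Q = 303/16.
Back-substituting: q_U = (96 − 303/4)/4 = 81/16, q_B = (97 − 303/4)/4 = 85/16, q_E = (110 − 303/4)/4 = 137/16.
Total output Q = 81/16 + 85/16 + 137/16 = 303/16.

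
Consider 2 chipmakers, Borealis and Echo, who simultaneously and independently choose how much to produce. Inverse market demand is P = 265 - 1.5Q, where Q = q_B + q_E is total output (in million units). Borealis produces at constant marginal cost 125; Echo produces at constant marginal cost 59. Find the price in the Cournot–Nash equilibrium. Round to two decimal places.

149.67

Borealis's profit: π_B = (265 - 1.5Q)q_B - (125q_B). Setting ∂π_B/∂q_B = 0: 140 - 3q_B - (3/2)(q_E) = 0.
Echo's profit: π_E = (265 - 1.5Q)q_E - (59q_E). Setting ∂π_E/∂q_E = 0: 206 - 3q_E - (3/2)(q_B) = 0.
So q_B = (140 - (3/2)q_E)/3 and q_E = (206 - (3/2)q_B)/3.
Solving the pair: q_B = 148/9, q_E = 544/9.
Total output Q = 692/9, so price P = 265 - (3/2)·(692/9) = 449/3.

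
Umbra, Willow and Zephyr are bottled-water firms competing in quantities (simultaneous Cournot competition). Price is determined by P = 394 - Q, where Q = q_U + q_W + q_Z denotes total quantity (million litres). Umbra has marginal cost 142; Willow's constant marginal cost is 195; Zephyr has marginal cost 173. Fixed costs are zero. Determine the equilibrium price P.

Umbra's profit: π_U = (394 - Q)q_U - (142q_U). Setting ∂π_U/∂q_U = 0: 252 - 2q_U - (q_W + q_Z) = 0.
Willow's first-order condition: 199 - 2q_W - (q_U + q_Z) = 0.
Zephyr's first-order condition: 221 - 2q_Z - (q_U + q_W) = 0.
Summing all 3 equations gives 672 − 4Q = 0, hence Q = 168.
Back-substituting: q_U = (252 − 168) = 84, q_W = (199 − 168) = 31, q_Z = (221 − 168) = 53.
Total output Q = 168, so price P = 394 - 168 = 226.

226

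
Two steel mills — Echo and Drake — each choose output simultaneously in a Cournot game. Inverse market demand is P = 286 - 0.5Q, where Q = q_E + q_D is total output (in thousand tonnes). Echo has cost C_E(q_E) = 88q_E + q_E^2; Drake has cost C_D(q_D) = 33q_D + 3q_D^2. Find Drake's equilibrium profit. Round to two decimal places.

Echo's profit: π_E = (286 - 0.5Q)q_E - (88q_E + q_E²). Setting ∂π_E/∂q_E = 0: 198 - 3q_E - (1/2)(q_D) = 0.
Drake's first-order condition: 253 - 7q_D - (1/2)(q_E) = 0.
Best responses: q_E = (198 - (1/2)q_D)/3, q_D = (253 - (1/2)q_E)/7.
Substituting one into the other gives q_E = 60.6988 and q_D = 31.8072.
Price P = 286 - (1/2)·92.5060 = 239.7470.
Drake's profit: 239.7470·31.8072 - 33·31.8072 - 3·31.8072² = 3540.9493.

3540.95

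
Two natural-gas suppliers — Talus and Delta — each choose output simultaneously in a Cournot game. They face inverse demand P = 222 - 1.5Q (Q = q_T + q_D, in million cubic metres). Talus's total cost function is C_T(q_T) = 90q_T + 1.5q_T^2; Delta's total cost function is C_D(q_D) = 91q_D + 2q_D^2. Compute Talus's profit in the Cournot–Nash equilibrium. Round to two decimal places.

Talus's profit: π_T = (222 - 1.5Q)q_T - (90q_T + (3/2)q_T²). Setting ∂π_T/∂q_T = 0: 132 - 6q_T - (3/2)(q_D) = 0.
Delta's first-order condition: 131 - 7q_D - (3/2)(q_T) = 0.
Rearranging gives the reaction functions q_T = (132 - (3/2)q_D)/6 and q_D = (131 - (3/2)q_T)/7.
Substituting one into the other gives q_T = 970/53 and q_D = 784/53.
Price P = 222 - (3/2)·(1754/53) = 172.3585.
Talus's profit: 172.3585·(970/53) - 90·(970/53) - (3/2)(970/53)² = 1004.8772.

1004.88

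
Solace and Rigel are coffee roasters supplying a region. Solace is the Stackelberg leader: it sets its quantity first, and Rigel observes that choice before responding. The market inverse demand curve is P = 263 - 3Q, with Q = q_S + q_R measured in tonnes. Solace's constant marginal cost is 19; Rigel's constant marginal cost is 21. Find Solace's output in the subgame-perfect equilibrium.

41

The follower Rigel best-responds to any q_S: π_R = (263 - 3Q)q_R - 21q_R.
∂π_R/∂q_R = 242 - 3q_S - 6q_R = 0 gives the reaction function q_R = (242 - 3q_S)/6.
Solace substitutes q_R(q_S) into its own profit: π_S = q_S(263 - 3q_S - (242 - 3q_S)/2) - 19q_S = (142 - (3/2)q_S)q_S - 19q_S.
The leader's first-order condition 123 - 3q_S = 0 yields q_S = 41.
Then q_R = (242 - 3·41)/6 = 119/6.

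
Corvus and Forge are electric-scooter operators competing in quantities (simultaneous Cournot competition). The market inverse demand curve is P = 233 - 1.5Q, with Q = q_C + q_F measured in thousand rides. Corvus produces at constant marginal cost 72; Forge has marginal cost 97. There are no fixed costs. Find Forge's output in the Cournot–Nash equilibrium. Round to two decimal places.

24.67

Corvus's profit: π_C = (233 - 1.5Q)q_C - (72q_C). Setting ∂π_C/∂q_C = 0: 161 - 3q_C - (3/2)(q_F) = 0.
Forge's first-order condition: 136 - 3q_F - (3/2)(q_C) = 0.
So q_C = (161 - (3/2)q_F)/3 and q_F = (136 - (3/2)q_C)/3.
Substituting one into the other gives q_C = 124/3 and q_F = 74/3.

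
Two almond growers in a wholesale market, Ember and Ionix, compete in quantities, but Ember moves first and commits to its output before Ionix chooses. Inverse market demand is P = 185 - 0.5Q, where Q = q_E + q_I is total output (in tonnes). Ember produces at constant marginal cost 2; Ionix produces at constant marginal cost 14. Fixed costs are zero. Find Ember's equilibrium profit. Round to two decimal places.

9506.25

Solve by backward induction. Given q_E, the follower Ionix maximises π_I = (185 - (1/2)q_E - (1/2)q_I)q_I - 14q_I.
∂π_I/∂q_I = 171 - (1/2)q_E - q_I = 0 gives the reaction function q_I = (171 - (1/2)q_E).
The leader anticipates this reaction. Substituting into P = 185 - 0.5Q gives P = 199/2 - (1/4)q_E, so π_E = (199/2 - (1/4)q_E)q_E - 2q_E.
Leader FOC: 195/2 - (1/2)q_E = 0, so q_E = 195.
Then q_I = (171 - (1/2)·195) = 147/2.
Price P = 185 - (1/2)·(537/2) = 203/4.
Ember's profit: (203/4 - 2)·195 = 9506.2500.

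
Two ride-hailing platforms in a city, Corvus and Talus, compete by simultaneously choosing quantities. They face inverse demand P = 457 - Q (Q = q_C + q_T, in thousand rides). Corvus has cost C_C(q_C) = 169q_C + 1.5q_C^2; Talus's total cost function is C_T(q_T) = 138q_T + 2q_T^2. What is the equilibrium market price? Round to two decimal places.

363.34

Corvus's profit: π_C = (457 - Q)q_C - (169q_C + (3/2)q_C²). Setting ∂π_C/∂q_C = 0: 288 - 5q_C - (q_T) = 0.
Talus's first-order condition: 319 - 6q_T - (q_C) = 0.
So q_C = (288 - q_T)/5 and q_T = (319 - q_C)/6.
Solving the pair: q_C = 1409/29, q_T = 1307/29.
Total output Q = 93.6552, so price P = 457 - 93.6552 = 363.3448.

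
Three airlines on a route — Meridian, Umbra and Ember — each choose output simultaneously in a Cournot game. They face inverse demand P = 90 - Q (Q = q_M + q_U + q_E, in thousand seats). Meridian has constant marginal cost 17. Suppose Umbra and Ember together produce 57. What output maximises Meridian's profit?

8

With rivals' combined output fixed at 57, Meridian's profit is π_M = (90 - 57 - q_M)q_M - (17q_M) = (33 - q_M)q_M - (17q_M).
∂π_M/∂q_M = 16 - 2q_M = 0, so q_M = 8.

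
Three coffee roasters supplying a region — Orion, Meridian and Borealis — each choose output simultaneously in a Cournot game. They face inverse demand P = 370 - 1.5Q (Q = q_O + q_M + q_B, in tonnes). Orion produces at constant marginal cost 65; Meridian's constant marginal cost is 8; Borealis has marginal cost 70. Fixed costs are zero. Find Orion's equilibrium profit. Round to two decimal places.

Orion's profit: π_O = (370 - 1.5Q)q_O - (65q_O). Setting ∂π_O/∂q_O = 0: 305 - 3q_O - (3/2)(q_M + q_B) = 0.
Meridian's first-order condition: 362 - 3q_M - (3/2)(q_O + q_B) = 0.
Borealis's profit: π_B = (370 - 1.5Q)q_B - (70q_B). Setting ∂π_B/∂q_B = 0: 300 - 3q_B - (3/2)(q_O + q_M) = 0.
Adding the 3 first-order conditions: 967 − 6Q = 0, so Q = 967/6.
Back-substituting: q_O = (305 − 967/4)/(3/2) = 253/6, q_M = (362 − 967/4)/(3/2) = 481/6, q_B = (300 − 967/4)/(3/2) = 233/6.
Price P = 370 - (3/2)·(967/6) = 513/4.
Orion's profit: (513/4 - 65)·(253/6) = 2667.0417.

2667.04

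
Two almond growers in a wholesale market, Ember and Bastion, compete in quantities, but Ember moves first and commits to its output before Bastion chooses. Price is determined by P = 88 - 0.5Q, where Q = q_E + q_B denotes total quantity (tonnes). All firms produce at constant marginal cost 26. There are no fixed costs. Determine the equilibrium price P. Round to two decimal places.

Solve by backward induction. Given q_E, the follower Bastion maximises π_B = (88 - (1/2)q_E - (1/2)q_B)q_B - 26q_B.
Follower FOC: 62 - (1/2)q_E - q_B = 0, so q_B(q_E) = (62 - (1/2)q_E).
Ember substitutes q_B(q_E) into its own profit: π_E = q_E(88 - (1/2)q_E - (62 - (1/2)q_E)/2) - 26q_E = (57 - (1/4)q_E)q_E - 26q_E.
Maximising: ∂π_E/∂q_E = 31 - (1/2)q_E = 0, giving q_E = 62.
Then q_B = (62 - (1/2)·62) = 31.
Total output Q = 93, so price P = 88 - (1/2)·93 = 83/2.

41.50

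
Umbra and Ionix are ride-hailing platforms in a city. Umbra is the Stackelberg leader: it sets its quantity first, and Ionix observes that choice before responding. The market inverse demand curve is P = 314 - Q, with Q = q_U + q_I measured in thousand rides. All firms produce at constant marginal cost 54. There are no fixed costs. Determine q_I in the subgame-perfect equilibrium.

Solve by backward induction. Given q_U, the follower Ionix maximises π_I = (314 - q_U - q_I)q_I - 54q_I.
Follower FOC: 260 - q_U - 2q_I = 0, so q_I(q_U) = (260 - q_U)/2.
The leader anticipates this reaction. Substituting into P = 314 - Q gives P = 184 - (1/2)q_U, so π_U = (184 - (1/2)q_U)q_U - 54q_U.
The leader's first-order condition 130 - q_U = 0 yields q_U = 130.
Then q_I = (260 - 130)/2 = 65.

65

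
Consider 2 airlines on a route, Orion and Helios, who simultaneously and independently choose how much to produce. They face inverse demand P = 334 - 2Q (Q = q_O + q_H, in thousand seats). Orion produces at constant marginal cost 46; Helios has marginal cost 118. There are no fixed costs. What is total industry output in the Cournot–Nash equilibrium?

84

Orion's profit: π_O = (334 - 2Q)q_O - (46q_O). Setting ∂π_O/∂q_O = 0: 288 - 4q_O - 2(q_H) = 0.
Helios's first-order condition: 216 - 4q_H - 2(q_O) = 0.
Rearranging gives the reaction functions q_O = (288 - 2q_H)/4 and q_H = (216 - 2q_O)/4.
Solving the pair: q_O = 60, q_H = 24.
Total output Q = 60 + 24 = 84.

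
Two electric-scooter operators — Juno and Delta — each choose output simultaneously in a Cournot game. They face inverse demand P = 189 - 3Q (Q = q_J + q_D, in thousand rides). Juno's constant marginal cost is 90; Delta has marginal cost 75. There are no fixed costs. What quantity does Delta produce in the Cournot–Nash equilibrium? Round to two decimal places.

Juno's profit: π_J = (189 - 3Q)q_J - (90q_J). Setting ∂π_J/∂q_J = 0: 99 - 6q_J - 3(q_D) = 0.
Delta's profit: π_D = (189 - 3Q)q_D - (75q_D). Setting ∂π_D/∂q_D = 0: 114 - 6q_D - 3(q_J) = 0.
Rearranging gives the reaction functions q_J = (99 - 3q_D)/6 and q_D = (114 - 3q_J)/6.
Solving the pair: q_J = 28/3, q_D = 43/3.

14.33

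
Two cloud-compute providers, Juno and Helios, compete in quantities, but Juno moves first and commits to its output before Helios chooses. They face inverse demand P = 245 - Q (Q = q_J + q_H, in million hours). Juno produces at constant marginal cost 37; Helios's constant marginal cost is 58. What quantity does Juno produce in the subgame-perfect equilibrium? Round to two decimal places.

Solve by backward induction. Given q_J, the follower Helios maximises π_H = (245 - q_J - q_H)q_H - 58q_H.
Follower FOC: 187 - q_J - 2q_H = 0, so q_H(q_J) = (187 - q_J)/2.
The leader anticipates this reaction. Substituting into P = 245 - Q gives P = 303/2 - (1/2)q_J, so π_J = (303/2 - (1/2)q_J)q_J - 37q_J.
Maximising: ∂π_J/∂q_J = 229/2 - q_J = 0, giving q_J = 229/2.
Then q_H = (187 - 229/2)/2 = 145/4.

114.50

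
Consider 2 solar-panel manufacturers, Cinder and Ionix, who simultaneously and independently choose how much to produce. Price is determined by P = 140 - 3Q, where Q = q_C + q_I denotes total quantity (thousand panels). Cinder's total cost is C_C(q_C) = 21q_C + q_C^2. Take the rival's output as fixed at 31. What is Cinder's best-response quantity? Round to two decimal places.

With the rival's output fixed at 31, Cinder's profit is π_C = (140 - 3·31 - 3q_C)q_C - (21q_C + q_C²) = (47 - 3q_C)q_C - (21q_C + q_C²).
∂π_C/∂q_C = 26 - 8q_C = 0, so q_C = 13/4.

3.25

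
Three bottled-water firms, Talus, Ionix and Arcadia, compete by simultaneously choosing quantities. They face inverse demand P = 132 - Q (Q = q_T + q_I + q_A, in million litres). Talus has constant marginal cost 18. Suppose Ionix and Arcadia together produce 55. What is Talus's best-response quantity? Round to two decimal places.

29.50

With rivals' combined output fixed at 55, Talus's profit is π_T = (132 - 55 - q_T)q_T - (18q_T) = (77 - q_T)q_T - (18q_T).
∂π_T/∂q_T = 59 - 2q_T = 0, so q_T = 59/2.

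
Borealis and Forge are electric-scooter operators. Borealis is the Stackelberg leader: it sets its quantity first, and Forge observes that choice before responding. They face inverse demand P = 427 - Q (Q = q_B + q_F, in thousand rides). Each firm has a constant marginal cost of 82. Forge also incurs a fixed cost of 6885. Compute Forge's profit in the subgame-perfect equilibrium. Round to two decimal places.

554.06

Solve by backward induction. Given q_B, the follower Forge maximises π_F = (427 - q_B - q_F)q_F - 82q_F.
∂π_F/∂q_F = 345 - q_B - 2q_F = 0 gives the reaction function q_F = (345 - q_B)/2.
Borealis substitutes q_F(q_B) into its own profit: π_B = q_B(427 - q_B - (345 - q_B)/2) - 82q_B = (509/2 - (1/2)q_B)q_B - 82q_B.
The leader's first-order condition 345/2 - q_B = 0 yields q_B = 345/2.
Then q_F = (345 - 345/2)/2 = 345/4.
Price P = 427 - 1035/4 = 673/4.
Forge's profit: (673/4 - 82)·(345/4) - 6885 = 554.0625.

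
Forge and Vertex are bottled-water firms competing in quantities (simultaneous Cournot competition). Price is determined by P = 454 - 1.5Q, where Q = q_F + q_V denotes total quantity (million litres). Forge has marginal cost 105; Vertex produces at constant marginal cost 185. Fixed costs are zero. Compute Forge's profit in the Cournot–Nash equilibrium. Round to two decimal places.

Forge's profit: π_F = (454 - 1.5Q)q_F - (105q_F). Setting ∂π_F/∂q_F = 0: 349 - 3q_F - (3/2)(q_V) = 0.
Vertex's first-order condition: 269 - 3q_V - (3/2)(q_F) = 0.
Best responses: q_F = (349 - (3/2)q_V)/3, q_V = (269 - (3/2)q_F)/3.
Substituting one into the other gives q_F = 286/3 and q_V = 42.
Price P = 454 - (3/2)·(412/3) = 248.
Forge's profit: (248 - 105)·(286/3) = 13632.6667.

13632.67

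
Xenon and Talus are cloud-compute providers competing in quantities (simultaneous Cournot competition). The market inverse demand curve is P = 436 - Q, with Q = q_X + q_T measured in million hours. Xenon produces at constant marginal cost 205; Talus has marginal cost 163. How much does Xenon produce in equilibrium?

Xenon's profit: π_X = (436 - Q)q_X - (205q_X). Setting ∂π_X/∂q_X = 0: 231 - 2q_X - (q_T) = 0.
Talus's first-order condition: 273 - 2q_T - (q_X) = 0.
So q_X = (231 - q_T)/2 and q_T = (273 - q_X)/2.
Solving the pair: q_X = 63, q_T = 105.

63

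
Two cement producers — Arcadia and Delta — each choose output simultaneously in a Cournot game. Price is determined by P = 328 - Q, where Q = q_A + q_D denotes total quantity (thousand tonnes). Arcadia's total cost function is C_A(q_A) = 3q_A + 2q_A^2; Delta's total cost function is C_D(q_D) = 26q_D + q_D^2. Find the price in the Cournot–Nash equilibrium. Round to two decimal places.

Arcadia's profit: π_A = (328 - Q)q_A - (3q_A + 2q_A²). Setting ∂π_A/∂q_A = 0: 325 - 6q_A - (q_D) = 0.
Delta's first-order condition: 302 - 4q_D - (q_A) = 0.
Rearranging gives the reaction functions q_A = (325 - q_D)/6 and q_D = (302 - q_A)/4.
Substituting one into the other gives q_A = 998/23 and q_D = 1487/23.
Total output Q = 108.0435, so price P = 328 - 108.0435 = 219.9565.

219.96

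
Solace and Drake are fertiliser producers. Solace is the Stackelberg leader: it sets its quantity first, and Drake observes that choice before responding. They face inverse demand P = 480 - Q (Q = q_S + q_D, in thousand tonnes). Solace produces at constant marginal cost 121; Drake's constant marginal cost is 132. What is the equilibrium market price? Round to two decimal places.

Solve by backward induction. Given q_S, the follower Drake maximises π_D = (480 - q_S - q_D)q_D - 132q_D.
∂π_D/∂q_D = 348 - q_S - 2q_D = 0 gives the reaction function q_D = (348 - q_S)/2.
Solace substitutes q_D(q_S) into its own profit: π_S = q_S(480 - q_S - (348 - q_S)/2) - 121q_S = (306 - (1/2)q_S)q_S - 121q_S.
Leader FOC: 185 - q_S = 0, so q_S = 185.
Then q_D = (348 - 185)/2 = 163/2.
Total output Q = 533/2, so price P = 480 - 533/2 = 427/2.

213.50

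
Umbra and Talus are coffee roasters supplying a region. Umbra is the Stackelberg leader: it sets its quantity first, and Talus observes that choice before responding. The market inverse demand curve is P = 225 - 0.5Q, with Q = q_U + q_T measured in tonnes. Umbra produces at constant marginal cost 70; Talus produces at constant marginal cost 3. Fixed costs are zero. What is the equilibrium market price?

92

Solve by backward induction. Given q_U, the follower Talus maximises π_T = (225 - (1/2)q_U - (1/2)q_T)q_T - 3q_T.
∂π_T/∂q_T = 222 - (1/2)q_U - q_T = 0 gives the reaction function q_T = (222 - (1/2)q_U).
The leader anticipates this reaction. Substituting into P = 225 - 0.5Q gives P = 114 - (1/4)q_U, so π_U = (114 - (1/4)q_U)q_U - 70q_U.
Maximising: ∂π_U/∂q_U = 44 - (1/2)q_U = 0, giving q_U = 88.
Then q_T = (222 - (1/2)·88) = 178.
Total output Q = 266, so price P = 225 - (1/2)·266 = 92.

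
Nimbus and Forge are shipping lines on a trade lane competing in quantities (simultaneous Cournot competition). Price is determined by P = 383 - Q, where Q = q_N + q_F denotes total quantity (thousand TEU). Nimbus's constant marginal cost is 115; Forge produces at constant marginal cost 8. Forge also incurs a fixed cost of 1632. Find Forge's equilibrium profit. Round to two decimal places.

Nimbus's profit: π_N = (383 - Q)q_N - (115q_N). Setting ∂π_N/∂q_N = 0: 268 - 2q_N - (q_F) = 0.
Forge's profit: π_F = (383 - Q)q_F - (8q_F). Setting ∂π_F/∂q_F = 0: 375 - 2q_F - (q_N) = 0.
Rearranging gives the reaction functions q_N = (268 - q_F)/2 and q_F = (375 - q_N)/2.
Solving the pair: q_N = 161/3, q_F = 482/3.
Price P = 383 - 643/3 = 506/3.
Forge's profit: (506/3 - 8)·(482/3) - 1632 = 24181.7778.

24181.78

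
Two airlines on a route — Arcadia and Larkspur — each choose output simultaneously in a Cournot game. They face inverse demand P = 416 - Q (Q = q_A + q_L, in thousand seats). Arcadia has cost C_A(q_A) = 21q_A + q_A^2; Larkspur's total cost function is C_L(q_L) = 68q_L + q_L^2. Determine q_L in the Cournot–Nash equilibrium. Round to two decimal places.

66.47

Arcadia's profit: π_A = (416 - Q)q_A - (21q_A + q_A²). Setting ∂π_A/∂q_A = 0: 395 - 4q_A - (q_L) = 0.
Larkspur's profit: π_L = (416 - Q)q_L - (68q_L + q_L²). Setting ∂π_L/∂q_L = 0: 348 - 4q_L - (q_A) = 0.
Best responses: q_A = (395 - q_L)/4, q_L = (348 - q_A)/4.
Solving the pair: q_A = 1232/15, q_L = 997/15.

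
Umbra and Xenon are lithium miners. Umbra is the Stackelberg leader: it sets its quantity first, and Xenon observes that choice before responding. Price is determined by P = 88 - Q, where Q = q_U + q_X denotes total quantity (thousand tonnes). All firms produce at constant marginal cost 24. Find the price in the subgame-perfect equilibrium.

40

Solve by backward induction. Given q_U, the follower Xenon maximises π_X = (88 - q_U - q_X)q_X - 24q_X.
Setting the follower's marginal profit to zero, 64 - q_U - 2q_X = 0, i.e. q_X = (64 - q_U)/2.
Umbra substitutes q_X(q_U) into its own profit: π_U = q_U(88 - q_U - (64 - q_U)/2) - 24q_U = (56 - (1/2)q_U)q_U - 24q_U.
The leader's first-order condition 32 - q_U = 0 yields q_U = 32.
Then q_X = (64 - 32)/2 = 16.
Total output Q = 48, so price P = 88 - 48 = 40.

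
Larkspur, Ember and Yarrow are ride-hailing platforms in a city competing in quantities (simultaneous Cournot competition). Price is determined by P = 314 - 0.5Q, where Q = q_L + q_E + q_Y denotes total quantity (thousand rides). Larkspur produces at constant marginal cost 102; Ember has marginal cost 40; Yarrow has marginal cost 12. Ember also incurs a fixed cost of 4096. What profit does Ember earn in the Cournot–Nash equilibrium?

7762

Larkspur's profit: π_L = (314 - 0.5Q)q_L - (102q_L). Setting ∂π_L/∂q_L = 0: 212 - q_L - (1/2)(q_E + q_Y) = 0.
Ember's first-order condition: 274 - q_E - (1/2)(q_L + q_Y) = 0.
Yarrow's first-order condition: 302 - q_Y - (1/2)(q_L + q_E) = 0.
Adding the 3 first-order conditions: 788 − 2Q = 0, so Q = 394.
Back-substituting: q_L = (212 − 197)/(1/2) = 30, q_E = (274 − 197)/(1/2) = 154, q_Y = (302 − 197)/(1/2) = 210.
Price P = 314 - (1/2)·394 = 117.
Ember's profit: (117 - 40)·154 - 4096 = 7762.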